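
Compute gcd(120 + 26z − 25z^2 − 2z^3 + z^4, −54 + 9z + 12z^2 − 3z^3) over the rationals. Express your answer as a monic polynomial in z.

Euclidean algorithm in ℚ[z]:
  z^4 − 2z^3 − 25z^2 + 26z + 120 = (−(1/3)z − 2/3)(−3z^3 + 12z^2 + 9z − 54) + (−14z^2 + 14z + 84)
  −3z^3 + 12z^2 + 9z − 54 = ((3/14)z − 9/14)(−14z^2 + 14z + 84) + (0)
Last nonzero remainder: −14z^2 + 14z + 84. Dividing through by −14 gives the monic gcd z^2 − z − 6.

−6 − z + z^2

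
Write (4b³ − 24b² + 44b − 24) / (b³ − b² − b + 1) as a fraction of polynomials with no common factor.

(4b² − 20b + 24)/(b² − 1)

Repeated division with remainder:
  4b³ − 24b² + 44b − 24 = (4)(b³ − b² − b + 1) + (−20b² + 48b − 28)
  b³ − b² − b + 1 = (−(1/20)b − 7/100)(−20b² + 48b − 28) + ((24/25)b − 24/25)
  −20b² + 48b − 28 = (−(125/6)b + 175/6)((24/25)b − 24/25) + (0)
Last nonzero remainder: (24/25)b − 24/25. Dividing through by 24/25 gives the monic gcd b − 1.
Cancel b − 1 from numerator and denominator to get the reduced form.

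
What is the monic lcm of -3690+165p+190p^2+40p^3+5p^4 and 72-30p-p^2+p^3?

2952-870p-119p^2+6p^3+4p^4+p^5

Euclidean algorithm in ℚ[p]:
  5p^4+40p^3+190p^2+165p-3690 = (5p+45)(p^3-p^2-30p+72) + (385p^2+1155p-6930)
  p^3-p^2-30p+72 = ((1/385)p-4/385)(385p^2+1155p-6930) + (0)
Last nonzero remainder: 385p^2+1155p-6930. Dividing through by 385 gives the monic gcd p^2+3p-18.
Then lcm(f, g) = f·g / gcd(f, g); expanding and making the result monic gives the answer.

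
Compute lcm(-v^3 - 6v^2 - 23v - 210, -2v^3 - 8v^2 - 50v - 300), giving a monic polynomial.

v^4 + 11v^3 + 53v^2 + 325v + 1050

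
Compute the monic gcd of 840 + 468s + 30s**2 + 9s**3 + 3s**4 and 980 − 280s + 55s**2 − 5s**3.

28 − 4s + s**2

Apply the Euclidean algorithm:
  3s**4 + 9s**3 + 30s**2 + 468s + 840 = (−(3/5)s − 42/5)(−5s**3 + 55s**2 − 280s + 980) + (324s**2 − 1296s + 9072)
  −5s**3 + 55s**2 − 280s + 980 = (−(5/324)s + 35/324)(324s**2 − 1296s + 9072) + (0)
Last nonzero remainder: 324s**2 − 1296s + 9072. Dividing through by 324 gives the monic gcd s**2 − 4s + 28.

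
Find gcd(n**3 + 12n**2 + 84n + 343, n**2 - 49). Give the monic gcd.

Apply the Euclidean algorithm:
  n**3 + 12n**2 + 84n + 343 = (n + 12)(n**2 - 49) + (133n + 931)
  n**2 - 49 = ((1/133)n - 1/19)(133n + 931) + (0)
Last nonzero remainder: 133n + 931. Dividing through by 133 gives the monic gcd n + 7.

n + 7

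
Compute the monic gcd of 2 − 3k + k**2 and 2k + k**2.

Apply the Euclidean algorithm:
  k**2 − 3k + 2 = (k**2 + 2k) + (−5k + 2)
  k**2 + 2k = (−(1/5)k − 12/25)(−5k + 2) + (24/25)
  −5k + 2 = (−(125/24)k + 25/12)(24/25) + (0)
The last nonzero remainder is the constant 24/25, so the polynomials are coprime and gcd = 1.

1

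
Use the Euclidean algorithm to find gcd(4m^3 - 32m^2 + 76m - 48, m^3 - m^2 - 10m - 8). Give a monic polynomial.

m - 4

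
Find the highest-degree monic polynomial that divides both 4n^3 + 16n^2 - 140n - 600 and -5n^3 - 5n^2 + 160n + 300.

n^2 - n - 30

Euclidean algorithm in ℚ[n]:
  4n^3 + 16n^2 - 140n - 600 = (-4/5)(-5n^3 - 5n^2 + 160n + 300) + (12n^2 - 12n - 360)
  -5n^3 - 5n^2 + 160n + 300 = (-(5/12)n - 5/6)(12n^2 - 12n - 360) + (0)
Last nonzero remainder: 12n^2 - 12n - 360. Dividing through by 12 gives the monic gcd n^2 - n - 30.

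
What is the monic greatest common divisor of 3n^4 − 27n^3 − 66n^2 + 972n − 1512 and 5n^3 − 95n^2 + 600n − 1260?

Apply the Euclidean algorithm:
  3n^4 − 27n^3 − 66n^2 + 972n − 1512 = ((3/5)n + 6)(5n^3 − 95n^2 + 600n − 1260) + (144n^2 − 1872n + 6048)
  5n^3 − 95n^2 + 600n − 1260 = ((5/144)n − 5/24)(144n^2 − 1872n + 6048) + (0)
Last nonzero remainder: 144n^2 − 1872n + 6048. Dividing through by 144 gives the monic gcd n^2 − 13n + 42.

n^2 − 13n + 42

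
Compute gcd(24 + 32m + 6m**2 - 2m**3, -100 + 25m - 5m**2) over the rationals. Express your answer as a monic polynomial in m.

1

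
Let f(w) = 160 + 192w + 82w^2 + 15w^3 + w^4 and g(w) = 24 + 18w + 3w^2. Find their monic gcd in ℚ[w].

8 + 6w + w^2

Euclidean algorithm in ℚ[w]:
  w^4 + 15w^3 + 82w^2 + 192w + 160 = ((1/3)w^2 + 3w + 20/3)(3w^2 + 18w + 24) + (0)
Last nonzero remainder: 3w^2 + 18w + 24. Dividing through by 3 gives the monic gcd w^2 + 6w + 8.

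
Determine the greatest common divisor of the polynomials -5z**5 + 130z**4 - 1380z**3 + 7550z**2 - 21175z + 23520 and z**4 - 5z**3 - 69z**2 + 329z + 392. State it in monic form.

Repeated division with remainder:
  -5z**5 + 130z**4 - 1380z**3 + 7550z**2 - 21175z + 23520 = (-5z + 105)(z**4 - 5z**3 - 69z**2 + 329z + 392) + (-1200z**3 + 16440z**2 - 53760z - 17640)
  z**4 - 5z**3 - 69z**2 + 329z + 392 = (-(1/1200)z - 29/4000)(-1200z**3 + 16440z**2 - 53760z - 17640) + ((539/100)z**2 - (3773/50)z + 26411/100)
  -1200z**3 + 16440z**2 - 53760z - 17640 = (-(120000/539)z - 36000/539)((539/100)z**2 - (3773/50)z + 26411/100) + (0)
Last nonzero remainder: (539/100)z**2 - (3773/50)z + 26411/100. Dividing through by 539/100 gives the monic gcd z**2 - 14z + 49.

z**2 - 14z + 49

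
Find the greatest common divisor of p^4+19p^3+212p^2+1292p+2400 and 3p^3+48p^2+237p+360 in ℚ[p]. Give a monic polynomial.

Euclidean algorithm in ℚ[p]:
  p^4+19p^3+212p^2+1292p+2400 = ((1/3)p+1)(3p^3+48p^2+237p+360) + (85p^2+935p+2040)
  3p^3+48p^2+237p+360 = ((3/85)p+3/17)(85p^2+935p+2040) + (0)
Last nonzero remainder: 85p^2+935p+2040. Dividing through by 85 gives the monic gcd p^2+11p+24.

p^2+11p+24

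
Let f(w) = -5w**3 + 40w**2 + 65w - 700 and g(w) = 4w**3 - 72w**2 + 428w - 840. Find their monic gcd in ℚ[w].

Apply the Euclidean algorithm:
  -5w**3 + 40w**2 + 65w - 700 = (-5/4)(4w**3 - 72w**2 + 428w - 840) + (-50w**2 + 600w - 1750)
  4w**3 - 72w**2 + 428w - 840 = (-(2/25)w + 12/25)(-50w**2 + 600w - 1750) + (0)
Last nonzero remainder: -50w**2 + 600w - 1750. Dividing through by -50 gives the monic gcd w**2 - 12w + 35.

w**2 - 12w + 35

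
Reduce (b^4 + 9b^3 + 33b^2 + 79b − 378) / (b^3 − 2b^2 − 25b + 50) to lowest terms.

Repeated division with remainder:
  b^4 + 9b^3 + 33b^2 + 79b − 378 = (b + 11)(b^3 − 2b^2 − 25b + 50) + (80b^2 + 304b − 928)
  b^3 − 2b^2 − 25b + 50 = ((1/80)b − 29/400)(80b^2 + 304b − 928) + ((216/25)b − 432/25)
  80b^2 + 304b − 928 = ((250/27)b + 1450/27)((216/25)b − 432/25) + (0)
Last nonzero remainder: (216/25)b − 432/25. Dividing through by 216/25 gives the monic gcd b − 2.
Cancel b − 2 from numerator and denominator to get the reduced form.

(b^3 + 11b^2 + 55b + 189)/(b^2 − 25)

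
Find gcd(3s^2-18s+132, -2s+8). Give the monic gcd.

By polynomial division,
  3s^2-18s+132 = (-(3/2)s+3)(-2s+8) + (108)
  -2s+8 = (-(1/54)s+2/27)(108) + (0)
The last nonzero remainder is the constant 108, so the polynomials are coprime and gcd = 1.

1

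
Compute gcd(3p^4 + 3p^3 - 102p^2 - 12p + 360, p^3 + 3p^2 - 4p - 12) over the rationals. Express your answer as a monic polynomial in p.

Repeated division with remainder:
  3p^4 + 3p^3 - 102p^2 - 12p + 360 = (3p - 6)(p^3 + 3p^2 - 4p - 12) + (-72p^2 + 288)
  p^3 + 3p^2 - 4p - 12 = (-(1/72)p - 1/24)(-72p^2 + 288) + (0)
Last nonzero remainder: -72p^2 + 288. Dividing through by -72 gives the monic gcd p^2 - 4.

p^2 - 4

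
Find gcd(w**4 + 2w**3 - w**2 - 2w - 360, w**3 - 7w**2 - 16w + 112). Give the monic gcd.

w - 4

Euclidean algorithm in ℚ[w]:
  w**4 + 2w**3 - w**2 - 2w - 360 = (w + 9)(w**3 - 7w**2 - 16w + 112) + (78w**2 + 30w - 1368)
  w**3 - 7w**2 - 16w + 112 = ((1/78)w - 16/169)(78w**2 + 30w - 1368) + ((740/169)w - 2960/169)
  78w**2 + 30w - 1368 = ((6591/370)w + 28899/370)((740/169)w - 2960/169) + (0)
Last nonzero remainder: (740/169)w - 2960/169. Dividing through by 740/169 gives the monic gcd w - 4.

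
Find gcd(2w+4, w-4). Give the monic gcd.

1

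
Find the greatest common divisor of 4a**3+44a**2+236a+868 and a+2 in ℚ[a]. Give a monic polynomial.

1

By polynomial division,
  4a**3+44a**2+236a+868 = (4a**2+36a+164)(a+2) + (540)
  a+2 = ((1/540)a+1/270)(540) + (0)
The last nonzero remainder is the constant 540, so the polynomials are coprime and gcd = 1.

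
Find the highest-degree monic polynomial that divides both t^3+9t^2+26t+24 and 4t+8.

By polynomial division,
  t^3+9t^2+26t+24 = ((1/4)t^2+(7/4)t+3)(4t+8) + (0)
Last nonzero remainder: 4t+8. Dividing through by 4 gives the monic gcd t+2.

t+2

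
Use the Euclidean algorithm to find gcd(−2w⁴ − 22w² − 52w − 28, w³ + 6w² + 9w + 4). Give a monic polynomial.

w² + 2w + 1

Repeated division with remainder:
  −2w⁴ − 22w² − 52w − 28 = (−2w + 12)(w³ + 6w² + 9w + 4) + (−76w² − 152w − 76)
  w³ + 6w² + 9w + 4 = (−(1/76)w − 1/19)(−76w² − 152w − 76) + (0)
Last nonzero remainder: −76w² − 152w − 76. Dividing through by −76 gives the monic gcd w² + 2w + 1.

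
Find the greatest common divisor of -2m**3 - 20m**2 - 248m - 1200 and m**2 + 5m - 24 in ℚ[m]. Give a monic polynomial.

1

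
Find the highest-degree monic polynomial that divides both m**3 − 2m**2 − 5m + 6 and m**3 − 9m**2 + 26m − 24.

m − 3

Euclidean algorithm in ℚ[m]:
  m**3 − 2m**2 − 5m + 6 = (m**3 − 9m**2 + 26m − 24) + (7m**2 − 31m + 30)
  m**3 − 9m**2 + 26m − 24 = ((1/7)m − 32/49)(7m**2 − 31m + 30) + ((72/49)m − 216/49)
  7m**2 − 31m + 30 = ((343/72)m − 245/36)((72/49)m − 216/49) + (0)
Last nonzero remainder: (72/49)m − 216/49. Dividing through by 72/49 gives the monic gcd m − 3.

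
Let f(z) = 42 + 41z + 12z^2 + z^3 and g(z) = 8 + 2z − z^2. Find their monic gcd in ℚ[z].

2 + z

Apply the Euclidean algorithm:
  z^3 + 12z^2 + 41z + 42 = (−z − 14)(−z^2 + 2z + 8) + (77z + 154)
  −z^2 + 2z + 8 = (−(1/77)z + 4/77)(77z + 154) + (0)
Last nonzero remainder: 77z + 154. Dividing through by 77 gives the monic gcd z + 2.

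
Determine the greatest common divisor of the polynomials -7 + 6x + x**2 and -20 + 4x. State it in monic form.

1

By polynomial division,
  x**2 + 6x - 7 = ((1/4)x + 11/4)(4x - 20) + (48)
  4x - 20 = ((1/12)x - 5/12)(48) + (0)
The last nonzero remainder is the constant 48, so the polynomials are coprime and gcd = 1.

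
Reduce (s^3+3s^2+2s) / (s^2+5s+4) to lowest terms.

(s^2+2s)/(s+4)

Repeated division with remainder:
  s^3+3s^2+2s = (s−2)(s^2+5s+4) + (8s+8)
  s^2+5s+4 = ((1/8)s+1/2)(8s+8) + (0)
Last nonzero remainder: 8s+8. Dividing through by 8 gives the monic gcd s+1.
Cancel s+1 from numerator and denominator to get the reduced form.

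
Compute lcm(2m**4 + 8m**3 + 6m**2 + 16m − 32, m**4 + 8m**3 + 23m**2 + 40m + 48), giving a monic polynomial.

Apply the Euclidean algorithm:
  2m**4 + 8m**3 + 6m**2 + 16m − 32 = (2)(m**4 + 8m**3 + 23m**2 + 40m + 48) + (−8m**3 − 40m**2 − 64m − 128)
  m**4 + 8m**3 + 23m**2 + 40m + 48 = (−(1/8)m − 3/8)(−8m**3 − 40m**2 − 64m − 128) + (0)
Last nonzero remainder: −8m**3 − 40m**2 − 64m − 128. Dividing through by −8 gives the monic gcd m**3 + 5m**2 + 8m + 16.
Then lcm(f, g) = f·g / gcd(f, g); expanding and making the result monic gives the answer.

m**5 + 7m**4 + 15m**3 + 17m**2 + 8m − 48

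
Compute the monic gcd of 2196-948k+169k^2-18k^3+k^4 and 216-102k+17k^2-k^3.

Repeated division with remainder:
  k^4-18k^3+169k^2-948k+2196 = (-k+1)(-k^3+17k^2-102k+216) + (50k^2-630k+1980)
  -k^3+17k^2-102k+216 = (-(1/50)k+11/125)(50k^2-630k+1980) + (-(174/25)k+1044/25)
  50k^2-630k+1980 = (-(625/87)k+1375/29)(-(174/25)k+1044/25) + (0)
Last nonzero remainder: -(174/25)k+1044/25. Dividing through by -174/25 gives the monic gcd k-6.

-6+k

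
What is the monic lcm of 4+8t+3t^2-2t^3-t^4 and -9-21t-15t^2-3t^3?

-12-28t-17t^2+3t^3+5t^4+t^5

Apply the Euclidean algorithm:
  -t^4-2t^3+3t^2+8t+4 = ((1/3)t-1)(-3t^3-15t^2-21t-9) + (-5t^2-10t-5)
  -3t^3-15t^2-21t-9 = ((3/5)t+9/5)(-5t^2-10t-5) + (0)
Last nonzero remainder: -5t^2-10t-5. Dividing through by -5 gives the monic gcd t^2+2t+1.
Then lcm(f, g) = f·g / gcd(f, g); expanding and making the result monic gives the answer.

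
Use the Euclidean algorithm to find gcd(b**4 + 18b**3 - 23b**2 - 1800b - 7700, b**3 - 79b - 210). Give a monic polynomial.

b**2 - 3b - 70

By polynomial division,
  b**4 + 18b**3 - 23b**2 - 1800b - 7700 = (b + 18)(b**3 - 79b - 210) + (56b**2 - 168b - 3920)
  b**3 - 79b - 210 = ((1/56)b + 3/56)(56b**2 - 168b - 3920) + (0)
Last nonzero remainder: 56b**2 - 168b - 3920. Dividing through by 56 gives the monic gcd b**2 - 3b - 70.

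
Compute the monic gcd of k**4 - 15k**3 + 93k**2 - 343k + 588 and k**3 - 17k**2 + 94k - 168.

Repeated division with remainder:
  k**4 - 15k**3 + 93k**2 - 343k + 588 = (k + 2)(k**3 - 17k**2 + 94k - 168) + (33k**2 - 363k + 924)
  k**3 - 17k**2 + 94k - 168 = ((1/33)k - 2/11)(33k**2 - 363k + 924) + (0)
Last nonzero remainder: 33k**2 - 363k + 924. Dividing through by 33 gives the monic gcd k**2 - 11k + 28.

k**2 - 11k + 28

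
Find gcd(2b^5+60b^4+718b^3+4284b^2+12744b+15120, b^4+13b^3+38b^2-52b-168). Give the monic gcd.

Repeated division with remainder:
  2b^5+60b^4+718b^3+4284b^2+12744b+15120 = (2b+34)(b^4+13b^3+38b^2-52b-168) + (200b^3+3096b^2+14848b+20832)
  b^4+13b^3+38b^2-52b-168 = ((1/200)b-31/2500)(200b^3+3096b^2+14848b+20832) + ((1344/625)b^2+(17472/625)b+56448/625)
  200b^3+3096b^2+14848b+20832 = ((15625/168)b+19375/84)((1344/625)b^2+(17472/625)b+56448/625) + (0)
Last nonzero remainder: (1344/625)b^2+(17472/625)b+56448/625. Dividing through by 1344/625 gives the monic gcd b^2+13b+42.

b^2+13b+42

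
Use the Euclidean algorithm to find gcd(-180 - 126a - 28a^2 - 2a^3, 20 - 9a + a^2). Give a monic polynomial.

1

Apply the Euclidean algorithm:
  -2a^3 - 28a^2 - 126a - 180 = (-2a - 46)(a^2 - 9a + 20) + (-500a + 740)
  a^2 - 9a + 20 = (-(1/500)a + 47/3125)(-500a + 740) + (5544/625)
  -500a + 740 = (-(78125/1386)a + 115625/1386)(5544/625) + (0)
The last nonzero remainder is the constant 5544/625, so the polynomials are coprime and gcd = 1.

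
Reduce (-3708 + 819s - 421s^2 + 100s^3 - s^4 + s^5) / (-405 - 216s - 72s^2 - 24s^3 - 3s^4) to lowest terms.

(412 - 91s + s^2 - s^3)/(45 + 24s + 3s^2)

Repeated division with remainder:
  s^5 - s^4 + 100s^3 - 421s^2 + 819s - 3708 = (-(1/3)s + 3)(-3s^4 - 24s^3 - 72s^2 - 216s - 405) + (148s^3 - 277s^2 + 1332s - 2493)
  -3s^4 - 24s^3 - 72s^2 - 216s - 405 = (-(3/148)s - 4383/21904)(148s^3 - 277s^2 + 1332s - 2493) + (-(2199771/21904)s^2 - 19797939/21904)
  148s^3 - 277s^2 + 1332s - 2493 = (-(3241792/2199771)s + 6067408/2199771)(-(2199771/21904)s^2 - 19797939/21904) + (0)
Last nonzero remainder: -(2199771/21904)s^2 - 19797939/21904. Dividing through by -2199771/21904 gives the monic gcd s^2 + 9.
Cancel s^2 + 9 from numerator and denominator to get the reduced form.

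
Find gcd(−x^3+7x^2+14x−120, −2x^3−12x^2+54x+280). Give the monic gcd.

x^2−x−20

Apply the Euclidean algorithm:
  −x^3+7x^2+14x−120 = (1/2)(−2x^3−12x^2+54x+280) + (13x^2−13x−260)
  −2x^3−12x^2+54x+280 = (−(2/13)x−14/13)(13x^2−13x−260) + (0)
Last nonzero remainder: 13x^2−13x−260. Dividing through by 13 gives the monic gcd x^2−x−20.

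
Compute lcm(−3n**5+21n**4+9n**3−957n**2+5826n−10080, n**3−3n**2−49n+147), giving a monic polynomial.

n**6−14n**5+46n**4+340n**3−4175n**2+16954n−23520

Euclidean algorithm in ℚ[n]:
  −3n**5+21n**4+9n**3−957n**2+5826n−10080 = (−3n**2+12n−102)(n**3−3n**2−49n+147) + (−234n**2−936n+4914)
  n**3−3n**2−49n+147 = (−(1/234)n+7/234)(−234n**2−936n+4914) + (0)
Last nonzero remainder: −234n**2−936n+4914. Dividing through by −234 gives the monic gcd n**2+4n−21.
Then lcm(f, g) = f·g / gcd(f, g); expanding and making the result monic gives the answer.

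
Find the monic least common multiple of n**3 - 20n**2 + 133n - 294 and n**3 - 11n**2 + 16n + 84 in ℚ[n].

n**4 - 18n**3 + 93n**2 - 28n - 588

Apply the Euclidean algorithm:
  n**3 - 20n**2 + 133n - 294 = (n**3 - 11n**2 + 16n + 84) + (-9n**2 + 117n - 378)
  n**3 - 11n**2 + 16n + 84 = (-(1/9)n - 2/9)(-9n**2 + 117n - 378) + (0)
Last nonzero remainder: -9n**2 + 117n - 378. Dividing through by -9 gives the monic gcd n**2 - 13n + 42.
Then lcm(f, g) = f·g / gcd(f, g); expanding and making the result monic gives the answer.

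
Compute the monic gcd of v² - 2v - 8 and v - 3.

1

Apply the Euclidean algorithm:
  v² - 2v - 8 = (v + 1)(v - 3) + (-5)
  v - 3 = (-(1/5)v + 3/5)(-5) + (0)
The last nonzero remainder is the constant -5, so the polynomials are coprime and gcd = 1.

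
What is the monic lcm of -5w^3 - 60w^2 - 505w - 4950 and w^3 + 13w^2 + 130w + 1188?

w^5 + 14w^4 + 233w^3 + 2488w^2 + 12888w + 106920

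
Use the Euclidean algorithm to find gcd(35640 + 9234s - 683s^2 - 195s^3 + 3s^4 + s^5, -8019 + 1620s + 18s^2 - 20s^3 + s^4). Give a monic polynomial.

891 - 81s - 11s^2 + s^3

By polynomial division,
  s^5 + 3s^4 - 195s^3 - 683s^2 + 9234s + 35640 = (s + 23)(s^4 - 20s^3 + 18s^2 + 1620s - 8019) + (247s^3 - 2717s^2 - 20007s + 220077)
  s^4 - 20s^3 + 18s^2 + 1620s - 8019 = ((1/247)s - 9/247)(247s^3 - 2717s^2 - 20007s + 220077) + (0)
Last nonzero remainder: 247s^3 - 2717s^2 - 20007s + 220077. Dividing through by 247 gives the monic gcd s^3 - 11s^2 - 81s + 891.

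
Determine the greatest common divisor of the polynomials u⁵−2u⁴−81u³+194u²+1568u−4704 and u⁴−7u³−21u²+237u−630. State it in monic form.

u²−u−42

By polynomial division,
  u⁵−2u⁴−81u³+194u²+1568u−4704 = (u+5)(u⁴−7u³−21u²+237u−630) + (−25u³+62u²+1013u−1554)
  u⁴−7u³−21u²+237u−630 = (−(1/25)u+113/625)(−25u³+62u²+1013u−1554) + ((5194/625)u²−(5194/625)u−218148/625)
  −25u³+62u²+1013u−1554 = (−(15625/5194)u+23125/5194)((5194/625)u²−(5194/625)u−218148/625) + (0)
Last nonzero remainder: (5194/625)u²−(5194/625)u−218148/625. Dividing through by 5194/625 gives the monic gcd u²−u−42.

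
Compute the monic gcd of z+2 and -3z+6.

1

Euclidean algorithm in ℚ[z]:
  z+2 = (-1/3)(-3z+6) + (4)
  -3z+6 = (-(3/4)z+3/2)(4) + (0)
The last nonzero remainder is the constant 4, so the polynomials are coprime and gcd = 1.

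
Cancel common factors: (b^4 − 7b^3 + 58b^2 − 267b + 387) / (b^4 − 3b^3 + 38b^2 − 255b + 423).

(b^2 − b + 43)/(b^2 + 3b + 47)

Euclidean algorithm in ℚ[b]:
  b^4 − 7b^3 + 58b^2 − 267b + 387 = (b^4 − 3b^3 + 38b^2 − 255b + 423) + (−4b^3 + 20b^2 − 12b − 36)
  b^4 − 3b^3 + 38b^2 − 255b + 423 = (−(1/4)b − 1/2)(−4b^3 + 20b^2 − 12b − 36) + (45b^2 − 270b + 405)
  −4b^3 + 20b^2 − 12b − 36 = (−(4/45)b − 4/45)(45b^2 − 270b + 405) + (0)
Last nonzero remainder: 45b^2 − 270b + 405. Dividing through by 45 gives the monic gcd b^2 − 6b + 9.
Cancel b^2 − 6b + 9 from numerator and denominator to get the reduced form.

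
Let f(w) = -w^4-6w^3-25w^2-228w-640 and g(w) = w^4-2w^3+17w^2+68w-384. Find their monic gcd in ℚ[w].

By polynomial division,
  -w^4-6w^3-25w^2-228w-640 = (-1)(w^4-2w^3+17w^2+68w-384) + (-8w^3-8w^2-160w-1024)
  w^4-2w^3+17w^2+68w-384 = (-(1/8)w+3/8)(-8w^3-8w^2-160w-1024) + (0)
Last nonzero remainder: -8w^3-8w^2-160w-1024. Dividing through by -8 gives the monic gcd w^3+w^2+20w+128.

w^3+w^2+20w+128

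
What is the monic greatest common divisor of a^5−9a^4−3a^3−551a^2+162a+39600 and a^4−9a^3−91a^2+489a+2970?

By polynomial division,
  a^5−9a^4−3a^3−551a^2+162a+39600 = (a)(a^4−9a^3−91a^2+489a+2970) + (88a^3−1040a^2−2808a+39600)
  a^4−9a^3−91a^2+489a+2970 = ((1/88)a+31/968)(88a^3−1040a^2−2808a+39600) + (−(3120/121)a^2+(15600/121)a+18720/11)
  88a^3−1040a^2−2808a+39600 = (−(1331/390)a+605/26)(−(3120/121)a^2+(15600/121)a+18720/11) + (0)
Last nonzero remainder: −(3120/121)a^2+(15600/121)a+18720/11. Dividing through by −3120/121 gives the monic gcd a^2−5a−66.

a^2−5a−66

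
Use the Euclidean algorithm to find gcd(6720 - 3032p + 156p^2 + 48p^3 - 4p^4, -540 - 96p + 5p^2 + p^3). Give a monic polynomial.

Repeated division with remainder:
  -4p^4 + 48p^3 + 156p^2 - 3032p + 6720 = (-4p + 68)(p^3 + 5p^2 - 96p - 540) + (-568p^2 + 1336p + 43440)
  p^3 + 5p^2 - 96p - 540 = (-(1/568)p - 261/20164)(-568p^2 + 1336p + 43440) + (-(11232/5041)p + 112320/5041)
  -568p^2 + 1336p + 43440 = ((357911/1404)p + 912421/468)(-(11232/5041)p + 112320/5041) + (0)
Last nonzero remainder: -(11232/5041)p + 112320/5041. Dividing through by -11232/5041 gives the monic gcd p - 10.

-10 + p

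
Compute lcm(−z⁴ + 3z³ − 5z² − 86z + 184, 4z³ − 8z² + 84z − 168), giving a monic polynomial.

Apply the Euclidean algorithm:
  −z⁴ + 3z³ − 5z² − 86z + 184 = (−(1/4)z + 1/4)(4z³ − 8z² + 84z − 168) + (18z² − 149z + 226)
  4z³ − 8z² + 84z − 168 = ((2/9)z + 113/81)(18z² − 149z + 226) + ((19573/81)z − 39146/81)
  18z² − 149z + 226 = ((1458/19573)z − 9153/19573)((19573/81)z − 39146/81) + (0)
Last nonzero remainder: (19573/81)z − 39146/81. Dividing through by 19573/81 gives the monic gcd z − 2.
Then lcm(f, g) = f·g / gcd(f, g); expanding and making the result monic gives the answer.

z⁶ − 3z⁵ + 26z⁴ + 23z³ − 79z² + 1806z − 3864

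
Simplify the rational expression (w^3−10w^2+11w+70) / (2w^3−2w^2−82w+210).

(w^2−5w−14)/(2w^2+8w−42)

Repeated division with remainder:
  w^3−10w^2+11w+70 = (1/2)(2w^3−2w^2−82w+210) + (−9w^2+52w−35)
  2w^3−2w^2−82w+210 = (−(2/9)w−86/81)(−9w^2+52w−35) + (−(2800/81)w+14000/81)
  −9w^2+52w−35 = ((729/2800)w−81/400)(−(2800/81)w+14000/81) + (0)
Last nonzero remainder: −(2800/81)w+14000/81. Dividing through by −2800/81 gives the monic gcd w−5.
Cancel w−5 from numerator and denominator to get the reduced form.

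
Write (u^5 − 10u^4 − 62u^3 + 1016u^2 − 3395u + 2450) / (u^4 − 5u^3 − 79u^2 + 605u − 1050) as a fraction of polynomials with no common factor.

(u^2 − 8u + 7)/(u − 3)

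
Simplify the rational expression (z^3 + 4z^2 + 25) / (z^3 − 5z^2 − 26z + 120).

(z^2 − z + 5)/(z^2 − 10z + 24)

Repeated division with remainder:
  z^3 + 4z^2 + 25 = (z^3 − 5z^2 − 26z + 120) + (9z^2 + 26z − 95)
  z^3 − 5z^2 − 26z + 120 = ((1/9)z − 71/81)(9z^2 + 26z − 95) + ((595/81)z + 2975/81)
  9z^2 + 26z − 95 = ((729/595)z − 1539/595)((595/81)z + 2975/81) + (0)
Last nonzero remainder: (595/81)z + 2975/81. Dividing through by 595/81 gives the monic gcd z + 5.
Cancel z + 5 from numerator and denominator to get the reduced form.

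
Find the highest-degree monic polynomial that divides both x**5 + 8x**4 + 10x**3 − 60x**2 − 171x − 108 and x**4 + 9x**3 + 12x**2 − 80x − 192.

By polynomial division,
  x**5 + 8x**4 + 10x**3 − 60x**2 − 171x − 108 = (x − 1)(x**4 + 9x**3 + 12x**2 − 80x − 192) + (7x**3 + 32x**2 − 59x − 300)
  x**4 + 9x**3 + 12x**2 − 80x − 192 = ((1/7)x + 31/49)(7x**3 + 32x**2 − 59x − 300) + ((9/49)x**2 + (9/49)x − 108/49)
  7x**3 + 32x**2 − 59x − 300 = ((343/9)x + 1225/9)((9/49)x**2 + (9/49)x − 108/49) + (0)
Last nonzero remainder: (9/49)x**2 + (9/49)x − 108/49. Dividing through by 9/49 gives the monic gcd x**2 + x − 12.

x**2 + x − 12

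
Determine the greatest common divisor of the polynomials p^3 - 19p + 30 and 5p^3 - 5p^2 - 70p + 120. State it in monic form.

p^2 - 5p + 6

Euclidean algorithm in ℚ[p]:
  p^3 - 19p + 30 = (1/5)(5p^3 - 5p^2 - 70p + 120) + (p^2 - 5p + 6)
  5p^3 - 5p^2 - 70p + 120 = (5p + 20)(p^2 - 5p + 6) + (0)
The last nonzero remainder p^2 - 5p + 6 is already monic.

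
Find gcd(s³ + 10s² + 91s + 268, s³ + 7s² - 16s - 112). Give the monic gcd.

By polynomial division,
  s³ + 10s² + 91s + 268 = (s³ + 7s² - 16s - 112) + (3s² + 107s + 380)
  s³ + 7s² - 16s - 112 = ((1/3)s - 86/9)(3s² + 107s + 380) + ((7918/9)s + 31672/9)
  3s² + 107s + 380 = ((27/7918)s + 855/7918)((7918/9)s + 31672/9) + (0)
Last nonzero remainder: (7918/9)s + 31672/9. Dividing through by 7918/9 gives the monic gcd s + 4.

s + 4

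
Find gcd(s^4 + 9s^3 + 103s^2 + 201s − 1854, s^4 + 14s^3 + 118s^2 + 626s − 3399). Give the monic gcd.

s^3 + 3s^2 + 85s − 309

Repeated division with remainder:
  s^4 + 9s^3 + 103s^2 + 201s − 1854 = (s^4 + 14s^3 + 118s^2 + 626s − 3399) + (−5s^3 − 15s^2 − 425s + 1545)
  s^4 + 14s^3 + 118s^2 + 626s − 3399 = (−(1/5)s − 11/5)(−5s^3 − 15s^2 − 425s + 1545) + (0)
Last nonzero remainder: −5s^3 − 15s^2 − 425s + 1545. Dividing through by −5 gives the monic gcd s^3 + 3s^2 + 85s − 309.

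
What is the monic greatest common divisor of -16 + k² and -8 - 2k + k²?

Euclidean algorithm in ℚ[k]:
  k² - 16 = (k² - 2k - 8) + (2k - 8)
  k² - 2k - 8 = ((1/2)k + 1)(2k - 8) + (0)
Last nonzero remainder: 2k - 8. Dividing through by 2 gives the monic gcd k - 4.

-4 + k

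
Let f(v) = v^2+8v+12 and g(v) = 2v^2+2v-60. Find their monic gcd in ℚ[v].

v+6

Apply the Euclidean algorithm:
  v^2+8v+12 = (1/2)(2v^2+2v-60) + (7v+42)
  2v^2+2v-60 = ((2/7)v-10/7)(7v+42) + (0)
Last nonzero remainder: 7v+42. Dividing through by 7 gives the monic gcd v+6.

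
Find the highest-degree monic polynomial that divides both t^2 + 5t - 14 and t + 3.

1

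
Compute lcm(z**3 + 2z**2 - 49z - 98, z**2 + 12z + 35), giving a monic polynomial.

z**4 + 7z**3 - 39z**2 - 343z - 490

Repeated division with remainder:
  z**3 + 2z**2 - 49z - 98 = (z - 10)(z**2 + 12z + 35) + (36z + 252)
  z**2 + 12z + 35 = ((1/36)z + 5/36)(36z + 252) + (0)
Last nonzero remainder: 36z + 252. Dividing through by 36 gives the monic gcd z + 7.
Then lcm(f, g) = f·g / gcd(f, g); expanding and making the result monic gives the answer.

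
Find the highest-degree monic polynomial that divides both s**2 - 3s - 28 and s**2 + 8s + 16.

s + 4

Euclidean algorithm in ℚ[s]:
  s**2 - 3s - 28 = (s**2 + 8s + 16) + (-11s - 44)
  s**2 + 8s + 16 = (-(1/11)s - 4/11)(-11s - 44) + (0)
Last nonzero remainder: -11s - 44. Dividing through by -11 gives the monic gcd s + 4.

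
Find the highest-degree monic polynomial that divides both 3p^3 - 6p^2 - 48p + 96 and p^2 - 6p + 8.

Euclidean algorithm in ℚ[p]:
  3p^3 - 6p^2 - 48p + 96 = (3p + 12)(p^2 - 6p + 8) + (0)
The last nonzero remainder p^2 - 6p + 8 is already monic.

p^2 - 6p + 8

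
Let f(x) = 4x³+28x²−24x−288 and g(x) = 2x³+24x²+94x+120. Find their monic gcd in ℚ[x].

x+4

By polynomial division,
  4x³+28x²−24x−288 = (2)(2x³+24x²+94x+120) + (−20x²−212x−528)
  2x³+24x²+94x+120 = (−(1/10)x−7/50)(−20x²−212x−528) + ((288/25)x+1152/25)
  −20x²−212x−528 = (−(125/72)x−275/24)((288/25)x+1152/25) + (0)
Last nonzero remainder: (288/25)x+1152/25. Dividing through by 288/25 gives the monic gcd x+4.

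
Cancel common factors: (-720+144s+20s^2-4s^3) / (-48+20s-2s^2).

(-60+2s+2s^2)/(-4+s)

By polynomial division,
  -4s^3+20s^2+144s-720 = (2s+10)(-2s^2+20s-48) + (40s-240)
  -2s^2+20s-48 = (-(1/20)s+1/5)(40s-240) + (0)
Last nonzero remainder: 40s-240. Dividing through by 40 gives the monic gcd s-6.
Cancel s-6 from numerator and denominator to get the reduced form.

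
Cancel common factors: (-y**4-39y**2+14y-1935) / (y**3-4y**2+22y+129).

(-y**2-7y-45)/(y+3)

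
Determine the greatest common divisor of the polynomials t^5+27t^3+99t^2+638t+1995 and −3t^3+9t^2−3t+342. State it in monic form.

t^2+3t+19

Apply the Euclidean algorithm:
  t^5+27t^3+99t^2+638t+1995 = (−(1/3)t^2−t−35/3)(−3t^3+9t^2−3t+342) + (315t^2+945t+5985)
  −3t^3+9t^2−3t+342 = (−(1/105)t+2/35)(315t^2+945t+5985) + (0)
Last nonzero remainder: 315t^2+945t+5985. Dividing through by 315 gives the monic gcd t^2+3t+19.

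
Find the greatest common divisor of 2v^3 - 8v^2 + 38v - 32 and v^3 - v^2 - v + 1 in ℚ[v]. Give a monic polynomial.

Euclidean algorithm in ℚ[v]:
  2v^3 - 8v^2 + 38v - 32 = (2)(v^3 - v^2 - v + 1) + (-6v^2 + 40v - 34)
  v^3 - v^2 - v + 1 = (-(1/6)v - 17/18)(-6v^2 + 40v - 34) + ((280/9)v - 280/9)
  -6v^2 + 40v - 34 = (-(27/140)v + 153/140)((280/9)v - 280/9) + (0)
Last nonzero remainder: (280/9)v - 280/9. Dividing through by 280/9 gives the monic gcd v - 1.

v - 1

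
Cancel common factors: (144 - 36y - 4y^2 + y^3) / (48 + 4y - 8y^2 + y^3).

Apply the Euclidean algorithm:
  y^3 - 4y^2 - 36y + 144 = (y^3 - 8y^2 + 4y + 48) + (4y^2 - 40y + 96)
  y^3 - 8y^2 + 4y + 48 = ((1/4)y + 1/2)(4y^2 - 40y + 96) + (0)
Last nonzero remainder: 4y^2 - 40y + 96. Dividing through by 4 gives the monic gcd y^2 - 10y + 24.
Cancel y^2 - 10y + 24 from numerator and denominator to get the reduced form.

(6 + y)/(2 + y)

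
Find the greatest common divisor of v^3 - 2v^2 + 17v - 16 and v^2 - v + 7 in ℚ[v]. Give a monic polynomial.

1

Apply the Euclidean algorithm:
  v^3 - 2v^2 + 17v - 16 = (v - 1)(v^2 - v + 7) + (9v - 9)
  v^2 - v + 7 = ((1/9)v)(9v - 9) + (7)
  9v - 9 = ((9/7)v - 9/7)(7) + (0)
The last nonzero remainder is the constant 7, so the polynomials are coprime and gcd = 1.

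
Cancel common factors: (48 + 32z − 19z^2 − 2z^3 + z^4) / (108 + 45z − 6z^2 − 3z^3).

Apply the Euclidean algorithm:
  z^4 − 2z^3 − 19z^2 + 32z + 48 = (−(1/3)z + 4/3)(−3z^3 − 6z^2 + 45z + 108) + (4z^2 + 8z − 96)
  −3z^3 − 6z^2 + 45z + 108 = (−(3/4)z)(4z^2 + 8z − 96) + (−27z + 108)
  4z^2 + 8z − 96 = (−(4/27)z − 8/9)(−27z + 108) + (0)
Last nonzero remainder: −27z + 108. Dividing through by −27 gives the monic gcd z − 4.
Cancel z − 4 from numerator and denominator to get the reduced form.

(12 + 11z − 2z^2 − z^3)/(27 + 18z + 3z^2)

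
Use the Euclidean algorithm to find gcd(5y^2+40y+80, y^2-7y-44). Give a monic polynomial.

Euclidean algorithm in ℚ[y]:
  5y^2+40y+80 = (5)(y^2-7y-44) + (75y+300)
  y^2-7y-44 = ((1/75)y-11/75)(75y+300) + (0)
Last nonzero remainder: 75y+300. Dividing through by 75 gives the monic gcd y+4.

y+4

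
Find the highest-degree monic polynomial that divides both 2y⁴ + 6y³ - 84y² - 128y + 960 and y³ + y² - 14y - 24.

y - 4

Apply the Euclidean algorithm:
  2y⁴ + 6y³ - 84y² - 128y + 960 = (2y + 4)(y³ + y² - 14y - 24) + (-60y² - 24y + 1056)
  y³ + y² - 14y - 24 = (-(1/60)y - 1/100)(-60y² - 24y + 1056) + ((84/25)y - 336/25)
  -60y² - 24y + 1056 = (-(125/7)y - 550/7)((84/25)y - 336/25) + (0)
Last nonzero remainder: (84/25)y - 336/25. Dividing through by 84/25 gives the monic gcd y - 4.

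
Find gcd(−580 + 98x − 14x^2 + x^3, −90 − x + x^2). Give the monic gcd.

−10 + x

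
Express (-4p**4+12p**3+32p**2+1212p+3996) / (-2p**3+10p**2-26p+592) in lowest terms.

(2p**2-12p-54)/(p-8)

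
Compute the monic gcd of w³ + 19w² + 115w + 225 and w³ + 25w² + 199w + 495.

Repeated division with remainder:
  w³ + 19w² + 115w + 225 = (w³ + 25w² + 199w + 495) + (-6w² - 84w - 270)
  w³ + 25w² + 199w + 495 = (-(1/6)w - 11/6)(-6w² - 84w - 270) + (0)
Last nonzero remainder: -6w² - 84w - 270. Dividing through by -6 gives the monic gcd w² + 14w + 45.

w² + 14w + 45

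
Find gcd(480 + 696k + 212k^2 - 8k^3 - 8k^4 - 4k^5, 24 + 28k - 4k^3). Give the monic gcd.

Euclidean algorithm in ℚ[k]:
  -4k^5 - 8k^4 - 8k^3 + 212k^2 + 696k + 480 = (k^2 + 2k + 9)(-4k^3 + 28k + 24) + (132k^2 + 396k + 264)
  -4k^3 + 28k + 24 = (-(1/33)k + 1/11)(132k^2 + 396k + 264) + (0)
Last nonzero remainder: 132k^2 + 396k + 264. Dividing through by 132 gives the monic gcd k^2 + 3k + 2.

2 + 3k + k^2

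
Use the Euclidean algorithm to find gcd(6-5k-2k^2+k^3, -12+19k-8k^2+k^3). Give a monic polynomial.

3-4k+k^2

Euclidean algorithm in ℚ[k]:
  k^3-2k^2-5k+6 = (k^3-8k^2+19k-12) + (6k^2-24k+18)
  k^3-8k^2+19k-12 = ((1/6)k-2/3)(6k^2-24k+18) + (0)
Last nonzero remainder: 6k^2-24k+18. Dividing through by 6 gives the monic gcd k^2-4k+3.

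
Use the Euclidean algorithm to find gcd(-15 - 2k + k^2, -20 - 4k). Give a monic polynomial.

1

Repeated division with remainder:
  k^2 - 2k - 15 = (-(1/4)k + 7/4)(-4k - 20) + (20)
  -4k - 20 = (-(1/5)k - 1)(20) + (0)
The last nonzero remainder is the constant 20, so the polynomials are coprime and gcd = 1.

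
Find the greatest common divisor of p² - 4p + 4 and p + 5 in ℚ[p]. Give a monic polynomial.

1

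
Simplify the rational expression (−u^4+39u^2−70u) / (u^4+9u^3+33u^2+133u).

(−u^2+7u−10)/(u^2+2u+19)

Repeated division with remainder:
  −u^4+39u^2−70u = (−1)(u^4+9u^3+33u^2+133u) + (9u^3+72u^2+63u)
  u^4+9u^3+33u^2+133u = ((1/9)u+1/9)(9u^3+72u^2+63u) + (18u^2+126u)
  9u^3+72u^2+63u = ((1/2)u+1/2)(18u^2+126u) + (0)
Last nonzero remainder: 18u^2+126u. Dividing through by 18 gives the monic gcd u^2+7u.
Cancel u^2+7u from numerator and denominator to get the reduced form.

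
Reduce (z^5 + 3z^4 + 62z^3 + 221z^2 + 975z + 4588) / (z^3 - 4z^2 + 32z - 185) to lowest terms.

(z^3 + 2z^2 + 23z + 124)/(z - 5)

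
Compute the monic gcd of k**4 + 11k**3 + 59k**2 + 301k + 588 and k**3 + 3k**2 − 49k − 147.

k**2 + 10k + 21

By polynomial division,
  k**4 + 11k**3 + 59k**2 + 301k + 588 = (k + 8)(k**3 + 3k**2 − 49k − 147) + (84k**2 + 840k + 1764)
  k**3 + 3k**2 − 49k − 147 = ((1/84)k − 1/12)(84k**2 + 840k + 1764) + (0)
Last nonzero remainder: 84k**2 + 840k + 1764. Dividing through by 84 gives the monic gcd k**2 + 10k + 21.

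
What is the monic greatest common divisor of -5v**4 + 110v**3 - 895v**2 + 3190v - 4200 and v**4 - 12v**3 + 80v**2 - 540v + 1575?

By polynomial division,
  -5v**4 + 110v**3 - 895v**2 + 3190v - 4200 = (-5)(v**4 - 12v**3 + 80v**2 - 540v + 1575) + (50v**3 - 495v**2 + 490v + 3675)
  v**4 - 12v**3 + 80v**2 - 540v + 1575 = ((1/50)v - 21/500)(50v**3 - 495v**2 + 490v + 3675) + ((4941/100)v**2 - (14823/25)v + 34587/20)
  50v**3 - 495v**2 + 490v + 3675 = ((5000/4941)v + 3500/1647)((4941/100)v**2 - (14823/25)v + 34587/20) + (0)
Last nonzero remainder: (4941/100)v**2 - (14823/25)v + 34587/20. Dividing through by 4941/100 gives the monic gcd v**2 - 12v + 35.

v**2 - 12v + 35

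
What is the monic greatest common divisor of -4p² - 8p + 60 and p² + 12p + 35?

Euclidean algorithm in ℚ[p]:
  -4p² - 8p + 60 = (-4)(p² + 12p + 35) + (40p + 200)
  p² + 12p + 35 = ((1/40)p + 7/40)(40p + 200) + (0)
Last nonzero remainder: 40p + 200. Dividing through by 40 gives the monic gcd p + 5.

p + 5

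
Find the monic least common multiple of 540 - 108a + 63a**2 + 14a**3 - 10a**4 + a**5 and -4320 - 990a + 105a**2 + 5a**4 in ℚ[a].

25920 - 3564a + 3240a**2 + 753a**3 - 375a**4 + 32a**5 - 7a**6 + a**7

By polynomial division,
  a**5 - 10a**4 + 14a**3 + 63a**2 - 108a + 540 = ((1/5)a - 2)(5a**4 + 105a**2 - 990a - 4320) + (-7a**3 + 471a**2 - 1224a - 8100)
  5a**4 + 105a**2 - 990a - 4320 = (-(5/7)a - 2355/49)(-7a**3 + 471a**2 - 1224a - 8100) + ((1071510/49)a**2 - (3214530/49)a - 19287180/49)
  -7a**3 + 471a**2 - 1224a - 8100 = (-(343/1071510)a + 735/35717)((1071510/49)a**2 - (3214530/49)a - 19287180/49) + (0)
Last nonzero remainder: (1071510/49)a**2 - (3214530/49)a - 19287180/49. Dividing through by 1071510/49 gives the monic gcd a**2 - 3a - 18.
Then lcm(f, g) = f·g / gcd(f, g); expanding and making the result monic gives the answer.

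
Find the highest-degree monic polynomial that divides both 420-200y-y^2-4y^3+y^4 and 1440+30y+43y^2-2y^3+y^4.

Euclidean algorithm in ℚ[y]:
  y^4-4y^3-y^2-200y+420 = (y^4-2y^3+43y^2+30y+1440) + (-2y^3-44y^2-230y-1020)
  y^4-2y^3+43y^2+30y+1440 = (-(1/2)y+12)(-2y^3-44y^2-230y-1020) + (456y^2+2280y+13680)
  -2y^3-44y^2-230y-1020 = (-(1/228)y-17/228)(456y^2+2280y+13680) + (0)
Last nonzero remainder: 456y^2+2280y+13680. Dividing through by 456 gives the monic gcd y^2+5y+30.

30+5y+y^2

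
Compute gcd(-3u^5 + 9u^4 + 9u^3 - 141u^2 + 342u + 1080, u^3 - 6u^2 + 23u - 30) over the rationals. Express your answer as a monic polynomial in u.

Euclidean algorithm in ℚ[u]:
  -3u^5 + 9u^4 + 9u^3 - 141u^2 + 342u + 1080 = (-3u^2 - 9u + 24)(u^3 - 6u^2 + 23u - 30) + (120u^2 - 480u + 1800)
  u^3 - 6u^2 + 23u - 30 = ((1/120)u - 1/60)(120u^2 - 480u + 1800) + (0)
Last nonzero remainder: 120u^2 - 480u + 1800. Dividing through by 120 gives the monic gcd u^2 - 4u + 15.

u^2 - 4u + 15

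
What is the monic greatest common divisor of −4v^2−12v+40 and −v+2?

v−2

Repeated division with remainder:
  −4v^2−12v+40 = (4v+20)(−v+2) + (0)
Last nonzero remainder: −v+2. Dividing through by −1 gives the monic gcd v−2.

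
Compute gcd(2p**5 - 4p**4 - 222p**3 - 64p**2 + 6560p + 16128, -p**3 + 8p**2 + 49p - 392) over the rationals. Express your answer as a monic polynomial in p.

p**2 - p - 56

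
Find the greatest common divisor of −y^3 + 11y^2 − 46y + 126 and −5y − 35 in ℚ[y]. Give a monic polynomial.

Apply the Euclidean algorithm:
  −y^3 + 11y^2 − 46y + 126 = ((1/5)y^2 − (18/5)y + 172/5)(−5y − 35) + (1330)
  −5y − 35 = (−(1/266)y − 1/38)(1330) + (0)
The last nonzero remainder is the constant 1330, so the polynomials are coprime and gcd = 1.

1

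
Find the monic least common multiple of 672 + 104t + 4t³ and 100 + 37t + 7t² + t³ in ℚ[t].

4200 + 1154t + 246t² + 51t³ + 3t⁴ + t⁵

Euclidean algorithm in ℚ[t]:
  4t³ + 104t + 672 = (4)(t³ + 7t² + 37t + 100) + (-28t² - 44t + 272)
  t³ + 7t² + 37t + 100 = (-(1/28)t - 19/98)(-28t² - 44t + 272) + ((1871/49)t + 7484/49)
  -28t² - 44t + 272 = (-(1372/1871)t + 3332/1871)((1871/49)t + 7484/49) + (0)
Last nonzero remainder: (1871/49)t + 7484/49. Dividing through by 1871/49 gives the monic gcd t + 4.
Then lcm(f, g) = f·g / gcd(f, g); expanding and making the result monic gives the answer.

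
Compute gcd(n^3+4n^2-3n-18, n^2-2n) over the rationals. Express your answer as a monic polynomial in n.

n-2

Euclidean algorithm in ℚ[n]:
  n^3+4n^2-3n-18 = (n+6)(n^2-2n) + (9n-18)
  n^2-2n = ((1/9)n)(9n-18) + (0)
Last nonzero remainder: 9n-18. Dividing through by 9 gives the monic gcd n-2.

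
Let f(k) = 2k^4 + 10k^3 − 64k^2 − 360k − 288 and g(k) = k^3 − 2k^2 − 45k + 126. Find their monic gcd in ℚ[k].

Euclidean algorithm in ℚ[k]:
  2k^4 + 10k^3 − 64k^2 − 360k − 288 = (2k + 14)(k^3 − 2k^2 − 45k + 126) + (54k^2 + 18k − 2052)
  k^3 − 2k^2 − 45k + 126 = ((1/54)k − 7/162)(54k^2 + 18k − 2052) + (−(56/9)k + 112/3)
  54k^2 + 18k − 2052 = (−(243/28)k − 1539/28)(−(56/9)k + 112/3) + (0)
Last nonzero remainder: −(56/9)k + 112/3. Dividing through by −56/9 gives the monic gcd k − 6.

k − 6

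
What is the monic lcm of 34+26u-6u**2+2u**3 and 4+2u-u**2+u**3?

68+18u-21u**2+23u**3-5u**4+u**5

Repeated division with remainder:
  2u**3-6u**2+26u+34 = (2)(u**3-u**2+2u+4) + (-4u**2+22u+26)
  u**3-u**2+2u+4 = (-(1/4)u-9/8)(-4u**2+22u+26) + ((133/4)u+133/4)
  -4u**2+22u+26 = (-(16/133)u+104/133)((133/4)u+133/4) + (0)
Last nonzero remainder: (133/4)u+133/4. Dividing through by 133/4 gives the monic gcd u+1.
Then lcm(f, g) = f·g / gcd(f, g); expanding and making the result monic gives the answer.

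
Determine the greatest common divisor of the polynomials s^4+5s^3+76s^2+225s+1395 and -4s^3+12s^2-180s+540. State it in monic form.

By polynomial division,
  s^4+5s^3+76s^2+225s+1395 = (-(1/4)s-2)(-4s^3+12s^2-180s+540) + (55s^2+2475)
  -4s^3+12s^2-180s+540 = (-(4/55)s+12/55)(55s^2+2475) + (0)
Last nonzero remainder: 55s^2+2475. Dividing through by 55 gives the monic gcd s^2+45.

s^2+45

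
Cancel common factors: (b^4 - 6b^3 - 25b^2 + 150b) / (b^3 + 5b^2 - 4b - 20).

By polynomial division,
  b^4 - 6b^3 - 25b^2 + 150b = (b - 11)(b^3 + 5b^2 - 4b - 20) + (34b^2 + 126b - 220)
  b^3 + 5b^2 - 4b - 20 = ((1/34)b + 11/289)(34b^2 + 126b - 220) + (-(672/289)b - 3360/289)
  34b^2 + 126b - 220 = (-(4913/336)b + 3179/168)(-(672/289)b - 3360/289) + (0)
Last nonzero remainder: -(672/289)b - 3360/289. Dividing through by -672/289 gives the monic gcd b + 5.
Cancel b + 5 from numerator and denominator to get the reduced form.

(b^3 - 11b^2 + 30b)/(b^2 - 4)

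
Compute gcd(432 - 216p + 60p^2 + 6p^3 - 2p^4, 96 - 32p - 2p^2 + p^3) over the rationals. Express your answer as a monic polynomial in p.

By polynomial division,
  -2p^4 + 6p^3 + 60p^2 - 216p + 432 = (-2p + 2)(p^3 - 2p^2 - 32p + 96) + (40p + 240)
  p^3 - 2p^2 - 32p + 96 = ((1/40)p^2 - (1/5)p + 2/5)(40p + 240) + (0)
Last nonzero remainder: 40p + 240. Dividing through by 40 gives the monic gcd p + 6.

6 + p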